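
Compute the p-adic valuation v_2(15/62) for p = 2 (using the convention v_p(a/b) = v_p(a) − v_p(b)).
v_2(15/62) = -1

Factor powers of 2 from the numerator and denominator of the reduced fraction: 15 = 2^0 · 15 and 62 = 2^1 · 31. Apply v_p(a/b) = v_p(a) − v_p(b): v_2(15/62) = 0 − 1 = -1.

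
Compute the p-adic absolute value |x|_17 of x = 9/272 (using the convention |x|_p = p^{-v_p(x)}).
|9/272|_17 = 17

Step 1 — compute v_17(x) by factoring powers of 17 out of the numerator and denominator: v_17(9/272) = -1. Step 2 — apply |x|_p = p^{-v_p(x)} = 17^{1} = 17.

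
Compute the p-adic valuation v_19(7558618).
v_19(7558618) = 4

v_19(n) is the largest exponent k such that 19^k divides n. Factor out: 7558618 = 19^4 · 58. (Sign doesn't affect v_p.) So v_19(7558618) = 4.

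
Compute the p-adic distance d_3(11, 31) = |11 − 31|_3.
d_3(11, 31) = 1

Step 1 — x − y = 11 − 31 = -20. Step 2 — v_3(-20) = 0 (factor: -20 = −(3^0 · 20); the sign does not affect v_p). Step 3 — |x − y|_3 = 3^{0} = 1.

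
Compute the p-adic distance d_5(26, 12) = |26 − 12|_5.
d_5(26, 12) = 1

Step 1 — x − y = 26 − 12 = 14. Step 2 — v_5(14) = 0 (factor: 14 = (5^0 · 14); the sign does not affect v_p). Step 3 — |x − y|_5 = 5^{0} = 1.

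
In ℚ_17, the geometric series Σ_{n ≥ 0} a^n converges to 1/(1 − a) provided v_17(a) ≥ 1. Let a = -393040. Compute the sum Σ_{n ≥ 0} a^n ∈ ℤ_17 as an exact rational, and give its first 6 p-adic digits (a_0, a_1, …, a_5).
Σ a^n = 1/(1 − a) = 1/393041;  first 6 digits = (1, 0, 0, 5, 12, 16)

v_17(a) = 3 ≥ 1, so the series converges in ℤ_17 to 1/(1 − a) = 1/(1 − (-393040)) = 1/393041. Expand this rational in ℤ_17: compute digits iteratively via d_i = x_i mod 17, x_{i+1} = (x_i − d_i)/17. The first 6 digits are (1, 0, 0, 5, 12, 16).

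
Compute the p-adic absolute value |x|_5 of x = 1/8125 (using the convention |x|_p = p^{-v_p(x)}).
|1/8125|_5 = 625

Step 1 — compute v_5(x) by factoring powers of 5 out of the numerator and denominator: v_5(1/8125) = -4. Step 2 — apply |x|_p = p^{-v_p(x)} = 5^{4} = 625.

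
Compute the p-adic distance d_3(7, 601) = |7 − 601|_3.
d_3(7, 601) = 1/27

Step 1 — x − y = 7 − 601 = -594. Step 2 — v_3(-594) = 3 (factor: -594 = −(3^3 · 22); the sign does not affect v_p). Step 3 — |x − y|_3 = 3^{-3} = 1/27.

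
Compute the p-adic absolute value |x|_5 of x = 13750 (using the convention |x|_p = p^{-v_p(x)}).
|13750|_5 = 1/625

Step 1 — compute v_5(x) by factoring powers of 5 out of the numerator and denominator: v_5(13750) = 4. Step 2 — apply |x|_p = p^{-v_p(x)} = 5^{-4} = 1/625.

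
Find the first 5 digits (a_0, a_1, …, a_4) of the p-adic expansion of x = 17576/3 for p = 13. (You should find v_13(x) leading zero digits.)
(a_0, …, a_4) = (0, 0, 0, 7, 4)

v_13(17576/3) = 3, so a_0 = ... = a_2 = 0. Factor out: x = 13^3 · u with u = 8/3 a unit in ℤ_13. Expand u iteratively via a_{v+i} = u_i mod 13, u_{i+1} = (u_i − a_{v+i})/13:
  u_0 = 8/3;  a_3 = 7;  u_1 = (u_0 − 7)/13 = -1/3
  u_1 = -1/3;  a_4 = 4;  u_2 = (u_1 − 4)/13 = -1/3
Digits: (0, 0, 0, 7, 4).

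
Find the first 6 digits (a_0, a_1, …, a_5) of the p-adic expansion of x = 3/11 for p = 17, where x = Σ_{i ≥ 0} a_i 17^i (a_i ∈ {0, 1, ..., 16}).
(a_0, …, a_5) = (8, 15, 13, 10, 4, 9)

v_17(3/11) = 0 (numerator and denominator both coprime to 17), so x ∈ ℤ_17^×. Compute digits iteratively via a_i = x_i mod 17, x_{i+1} = (x_i − a_i)/17, with x_0 = x:
  x_0 = 3/11;  a_0 = 8;  x_1 = (x_0 − 8)/17 = -5/11
  x_1 = -5/11;  a_1 = 15;  x_2 = (x_1 − 15)/17 = -10/11
  x_2 = -10/11;  a_2 = 13;  x_3 = (x_2 − 13)/17 = -9/11
  x_3 = -9/11;  a_3 = 10;  x_4 = (x_3 − 10)/17 = -7/11
  x_4 = -7/11;  a_4 = 4;  x_5 = (x_4 − 4)/17 = -3/11
  x_5 = -3/11;  a_5 = 9;  x_6 = (x_5 − 9)/17 = -6/11
Digits: (8, 15, 13, 10, 4, 9).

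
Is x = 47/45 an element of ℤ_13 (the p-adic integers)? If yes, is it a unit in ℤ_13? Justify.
x ∈ ℤ_13^× (unit); v_13(x) = 0

ℤ_13 = {x ∈ ℚ_13 : v_13(x) ≥ 0} and ℤ_13^× = {x ∈ ℤ_13 : v_13(x) = 0}. Here v_13(47/45) = v_13(num) − v_13(den) = 0; compare against these criteria.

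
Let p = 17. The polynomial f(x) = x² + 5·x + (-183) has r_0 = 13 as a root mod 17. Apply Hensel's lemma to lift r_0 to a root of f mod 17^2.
r_1 = 30 (mod 289)

Hensel: r_{i+1} = r_i − f(r_i)·(f′(r_i))^{-1} mod 17^{i+2}, f′(x) = 2x + 5. Iterate:
  r_0 = 13 (mod 17)
  r_1 = 30 (mod 289)
Final: r = 30 satisfies f(r) ≡ 0 mod 17^2.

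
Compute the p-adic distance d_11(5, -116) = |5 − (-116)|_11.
d_11(5, -116) = 1/121

Step 1 — x − y = 5 − (-116) = 121. Step 2 — v_11(121) = 2 (factor: 121 = (11^2 · 1); the sign does not affect v_p). Step 3 — |x − y|_11 = 11^{-2} = 1/121.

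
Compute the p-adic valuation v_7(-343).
v_7(-343) = 3

v_7(n) is the largest exponent k such that 7^k divides n. Factor out: -343 = -7^3 · 1. (Sign doesn't affect v_p.) So v_7(-343) = 3.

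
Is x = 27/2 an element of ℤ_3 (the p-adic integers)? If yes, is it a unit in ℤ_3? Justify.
x ∈ ℤ_3 but not a unit; v_3(x) = 3 > 0

ℤ_3 = {x ∈ ℚ_3 : v_3(x) ≥ 0} and ℤ_3^× = {x ∈ ℤ_3 : v_3(x) = 0}. Here v_3(27/2) = v_3(num) − v_3(den) = 3; compare against these criteria.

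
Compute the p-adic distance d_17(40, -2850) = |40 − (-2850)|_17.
d_17(40, -2850) = 1/289

Step 1 — x − y = 40 − (-2850) = 2890. Step 2 — v_17(2890) = 2 (factor: 2890 = (17^2 · 10); the sign does not affect v_p). Step 3 — |x − y|_17 = 17^{-2} = 1/289.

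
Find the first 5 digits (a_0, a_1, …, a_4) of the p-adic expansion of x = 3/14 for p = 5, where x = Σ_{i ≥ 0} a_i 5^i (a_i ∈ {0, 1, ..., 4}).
(a_0, …, a_4) = (2, 0, 1, 3, 4)

v_5(3/14) = 0 (numerator and denominator both coprime to 5), so x ∈ ℤ_5^×. Compute digits iteratively via a_i = x_i mod 5, x_{i+1} = (x_i − a_i)/5, with x_0 = x:
  x_0 = 3/14;  a_0 = 2;  x_1 = (x_0 − 2)/5 = -5/14
  x_1 = -5/14;  a_1 = 0;  x_2 = (x_1 − 0)/5 = -1/14
  x_2 = -1/14;  a_2 = 1;  x_3 = (x_2 − 1)/5 = -3/14
  x_3 = -3/14;  a_3 = 3;  x_4 = (x_3 − 3)/5 = -9/14
  x_4 = -9/14;  a_4 = 4;  x_5 = (x_4 − 4)/5 = -13/14
Digits: (2, 0, 1, 3, 4).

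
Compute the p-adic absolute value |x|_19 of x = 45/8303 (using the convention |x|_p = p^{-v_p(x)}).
|45/8303|_19 = 361

Step 1 — compute v_19(x) by factoring powers of 19 out of the numerator and denominator: v_19(45/8303) = -2. Step 2 — apply |x|_p = p^{-v_p(x)} = 19^{2} = 361.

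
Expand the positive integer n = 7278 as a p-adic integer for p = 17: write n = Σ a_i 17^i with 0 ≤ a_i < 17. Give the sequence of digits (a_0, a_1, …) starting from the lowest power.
(a_0, a_1, …) = (2, 3, 8, 1)

Repeated division by 17 gives the digits low-to-high: 7278 = 2 + 3·17^1 + 8·17^2 + 1·17^3. Digit sequence: (2, 3, 8, 1).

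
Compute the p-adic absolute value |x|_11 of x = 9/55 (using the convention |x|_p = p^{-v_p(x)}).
|9/55|_11 = 11

Step 1 — compute v_11(x) by factoring powers of 11 out of the numerator and denominator: v_11(9/55) = -1. Step 2 — apply |x|_p = p^{-v_p(x)} = 11^{1} = 11.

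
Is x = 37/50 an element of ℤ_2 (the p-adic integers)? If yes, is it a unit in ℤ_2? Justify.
x ∉ ℤ_2 (v_2(x) = -1 < 0)

ℤ_2 = {x ∈ ℚ_2 : v_2(x) ≥ 0} and ℤ_2^× = {x ∈ ℤ_2 : v_2(x) = 0}. Here v_2(37/50) = v_2(num) − v_2(den) = -1; compare against these criteria.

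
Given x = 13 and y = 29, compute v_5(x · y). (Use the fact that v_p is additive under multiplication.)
v_5(377) = 0

v_p(x) = 0 (factor: 13 = 5^0 · 13); v_p(y) = 0 (factor: 29 = 5^0 · 29). Additivity: v_p(xy) = v_p(x) + v_p(y) = 0 + 0 = 0. (Direct check: xy = 377 = 5^0 · (377).)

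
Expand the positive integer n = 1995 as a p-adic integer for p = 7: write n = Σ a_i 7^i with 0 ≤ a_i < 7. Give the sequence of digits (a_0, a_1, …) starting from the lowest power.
(a_0, a_1, …) = (0, 5, 5, 5)

Repeated division by 7 gives the digits low-to-high: 1995 = 5·7^1 + 5·7^2 + 5·7^3. Digit sequence: (0, 5, 5, 5).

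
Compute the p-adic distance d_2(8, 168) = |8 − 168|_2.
d_2(8, 168) = 1/32

Step 1 — x − y = 8 − 168 = -160. Step 2 — v_2(-160) = 5 (factor: -160 = −(2^5 · 5); the sign does not affect v_p). Step 3 — |x − y|_2 = 2^{-5} = 1/32.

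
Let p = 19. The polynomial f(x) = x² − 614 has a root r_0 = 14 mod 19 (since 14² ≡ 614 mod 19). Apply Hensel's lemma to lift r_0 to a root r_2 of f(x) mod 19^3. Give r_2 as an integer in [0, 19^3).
r_2 = 4954 (mod 6859)

Hensel's recurrence: r_{i+1} = r_i − f(r_i)·(f′(r_i))^{-1} mod 19^{i+2}, with f′(x) = 2x. Iterate:
  r_0 = 14 (mod 19)
  r_1 = 261 (mod 361)
  r_2 = 4954 (mod 6859)
Final: r_2 = 4954, and one checks f(r_2) ≡ 0 mod 19^3.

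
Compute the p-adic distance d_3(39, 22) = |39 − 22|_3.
d_3(39, 22) = 1

Step 1 — x − y = 39 − 22 = 17. Step 2 — v_3(17) = 0 (factor: 17 = (3^0 · 17); the sign does not affect v_p). Step 3 — |x − y|_3 = 3^{0} = 1.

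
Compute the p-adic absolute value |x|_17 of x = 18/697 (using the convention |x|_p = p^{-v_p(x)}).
|18/697|_17 = 17

Step 1 — compute v_17(x) by factoring powers of 17 out of the numerator and denominator: v_17(18/697) = -1. Step 2 — apply |x|_p = p^{-v_p(x)} = 17^{1} = 17.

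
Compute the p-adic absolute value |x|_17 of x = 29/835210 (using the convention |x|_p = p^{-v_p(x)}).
|29/835210|_17 = 83521

Step 1 — compute v_17(x) by factoring powers of 17 out of the numerator and denominator: v_17(29/835210) = -4. Step 2 — apply |x|_p = p^{-v_p(x)} = 17^{4} = 83521.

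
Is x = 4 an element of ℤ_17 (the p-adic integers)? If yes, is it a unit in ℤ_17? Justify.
x ∈ ℤ_17^× (unit); v_17(x) = 0

ℤ_17 = {x ∈ ℚ_17 : v_17(x) ≥ 0} and ℤ_17^× = {x ∈ ℤ_17 : v_17(x) = 0}. Here v_17(4) = v_17(num) − v_17(den) = 0; compare against these criteria.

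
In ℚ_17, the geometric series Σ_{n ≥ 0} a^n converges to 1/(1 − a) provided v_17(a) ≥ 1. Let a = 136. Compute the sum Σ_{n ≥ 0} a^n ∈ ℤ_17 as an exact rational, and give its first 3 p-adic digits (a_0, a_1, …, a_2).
Σ a^n = 1/(1 − a) = -1/135;  first 3 digits = (1, 8, 13)

v_17(a) = 1 ≥ 1, so the series converges in ℤ_17 to 1/(1 − a) = 1/(1 − 136) = -1/135. Expand this rational in ℤ_17: compute digits iteratively via d_i = x_i mod 17, x_{i+1} = (x_i − d_i)/17. The first 3 digits are (1, 8, 13).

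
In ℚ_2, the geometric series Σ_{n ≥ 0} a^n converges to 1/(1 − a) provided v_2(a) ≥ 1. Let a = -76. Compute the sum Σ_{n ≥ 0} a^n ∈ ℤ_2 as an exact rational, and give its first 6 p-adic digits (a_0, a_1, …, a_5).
Σ a^n = 1/(1 − a) = 1/77;  first 6 digits = (1, 0, 1, 0, 0, 0)

v_2(a) = 2 ≥ 1, so the series converges in ℤ_2 to 1/(1 − a) = 1/(1 − (-76)) = 1/77. Expand this rational in ℤ_2: compute digits iteratively via d_i = x_i mod 2, x_{i+1} = (x_i − d_i)/2. The first 6 digits are (1, 0, 1, 0, 0, 0).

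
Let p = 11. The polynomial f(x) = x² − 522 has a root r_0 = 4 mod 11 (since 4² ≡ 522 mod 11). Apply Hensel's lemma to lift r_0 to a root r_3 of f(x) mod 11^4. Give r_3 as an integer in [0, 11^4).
r_3 = 14073 (mod 14641)

Hensel's recurrence: r_{i+1} = r_i − f(r_i)·(f′(r_i))^{-1} mod 11^{i+2}, with f′(x) = 2x. Iterate:
  r_0 = 4 (mod 11)
  r_1 = 37 (mod 121)
  r_2 = 763 (mod 1331)
  r_3 = 14073 (mod 14641)
Final: r_3 = 14073, and one checks f(r_3) ≡ 0 mod 11^4.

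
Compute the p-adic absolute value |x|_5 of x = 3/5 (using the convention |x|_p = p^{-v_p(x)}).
|3/5|_5 = 5

Step 1 — compute v_5(x) by factoring powers of 5 out of the numerator and denominator: v_5(3/5) = -1. Step 2 — apply |x|_p = p^{-v_p(x)} = 5^{1} = 5.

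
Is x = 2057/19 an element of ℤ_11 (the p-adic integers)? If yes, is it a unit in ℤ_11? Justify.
x ∈ ℤ_11 but not a unit; v_11(x) = 2 > 0

ℤ_11 = {x ∈ ℚ_11 : v_11(x) ≥ 0} and ℤ_11^× = {x ∈ ℤ_11 : v_11(x) = 0}. Here v_11(2057/19) = v_11(num) − v_11(den) = 2; compare against these criteria.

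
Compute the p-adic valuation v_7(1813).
v_7(1813) = 2

v_7(n) is the largest exponent k such that 7^k divides n. Factor out: 1813 = 7^2 · 37. (Sign doesn't affect v_p.) So v_7(1813) = 2.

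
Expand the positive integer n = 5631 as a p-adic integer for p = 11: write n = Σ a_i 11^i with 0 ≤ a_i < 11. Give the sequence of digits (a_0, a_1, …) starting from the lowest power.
(a_0, a_1, …) = (10, 5, 2, 4)

Repeated division by 11 gives the digits low-to-high: 5631 = 10 + 5·11^1 + 2·11^2 + 4·11^3. Digit sequence: (10, 5, 2, 4).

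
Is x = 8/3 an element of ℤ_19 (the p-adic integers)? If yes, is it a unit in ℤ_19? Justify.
x ∈ ℤ_19^× (unit); v_19(x) = 0

ℤ_19 = {x ∈ ℚ_19 : v_19(x) ≥ 0} and ℤ_19^× = {x ∈ ℤ_19 : v_19(x) = 0}. Here v_19(8/3) = v_19(num) − v_19(den) = 0; compare against these criteria.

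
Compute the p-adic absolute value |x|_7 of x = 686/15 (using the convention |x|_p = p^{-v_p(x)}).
|686/15|_7 = 1/343

Step 1 — compute v_7(x) by factoring powers of 7 out of the numerator and denominator: v_7(686/15) = 3. Step 2 — apply |x|_p = p^{-v_p(x)} = 7^{-3} = 1/343.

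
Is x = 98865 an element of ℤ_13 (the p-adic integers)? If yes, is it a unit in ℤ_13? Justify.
x ∈ ℤ_13 but not a unit; v_13(x) = 3 > 0

ℤ_13 = {x ∈ ℚ_13 : v_13(x) ≥ 0} and ℤ_13^× = {x ∈ ℤ_13 : v_13(x) = 0}. Here v_13(98865) = v_13(num) − v_13(den) = 3; compare against these criteria.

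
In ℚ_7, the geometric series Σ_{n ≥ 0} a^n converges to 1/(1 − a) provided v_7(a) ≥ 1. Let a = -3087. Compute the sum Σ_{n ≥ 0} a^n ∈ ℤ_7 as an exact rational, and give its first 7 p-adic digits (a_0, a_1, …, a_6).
Σ a^n = 1/(1 − a) = 1/3088;  first 7 digits = (1, 0, 0, 5, 5, 6, 3)

v_7(a) = 3 ≥ 1, so the series converges in ℤ_7 to 1/(1 − a) = 1/(1 − (-3087)) = 1/3088. Expand this rational in ℤ_7: compute digits iteratively via d_i = x_i mod 7, x_{i+1} = (x_i − d_i)/7. The first 7 digits are (1, 0, 0, 5, 5, 6, 3).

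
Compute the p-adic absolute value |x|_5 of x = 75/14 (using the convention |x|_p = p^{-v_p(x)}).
|75/14|_5 = 1/25

Step 1 — compute v_5(x) by factoring powers of 5 out of the numerator and denominator: v_5(75/14) = 2. Step 2 — apply |x|_p = p^{-v_p(x)} = 5^{-2} = 1/25.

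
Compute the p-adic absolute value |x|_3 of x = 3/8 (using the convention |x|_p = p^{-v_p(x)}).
|3/8|_3 = 1/3

Step 1 — compute v_3(x) by factoring powers of 3 out of the numerator and denominator: v_3(3/8) = 1. Step 2 — apply |x|_p = p^{-v_p(x)} = 3^{-1} = 1/3.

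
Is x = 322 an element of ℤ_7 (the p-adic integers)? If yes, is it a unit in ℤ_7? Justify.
x ∈ ℤ_7 but not a unit; v_7(x) = 1 > 0

ℤ_7 = {x ∈ ℚ_7 : v_7(x) ≥ 0} and ℤ_7^× = {x ∈ ℤ_7 : v_7(x) = 0}. Here v_7(322) = v_7(num) − v_7(den) = 1; compare against these criteria.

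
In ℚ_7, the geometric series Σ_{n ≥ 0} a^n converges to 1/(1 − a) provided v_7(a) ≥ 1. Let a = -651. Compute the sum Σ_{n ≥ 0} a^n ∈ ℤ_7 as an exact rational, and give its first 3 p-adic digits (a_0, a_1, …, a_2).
Σ a^n = 1/(1 − a) = 1/652;  first 3 digits = (1, 5, 4)

v_7(a) = 1 ≥ 1, so the series converges in ℤ_7 to 1/(1 − a) = 1/(1 − (-651)) = 1/652. Expand this rational in ℤ_7: compute digits iteratively via d_i = x_i mod 7, x_{i+1} = (x_i − d_i)/7. The first 3 digits are (1, 5, 4).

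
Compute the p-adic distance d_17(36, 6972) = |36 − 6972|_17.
d_17(36, 6972) = 1/289

Step 1 — x − y = 36 − 6972 = -6936. Step 2 — v_17(-6936) = 2 (factor: -6936 = −(17^2 · 24); the sign does not affect v_p). Step 3 — |x − y|_17 = 17^{-2} = 1/289.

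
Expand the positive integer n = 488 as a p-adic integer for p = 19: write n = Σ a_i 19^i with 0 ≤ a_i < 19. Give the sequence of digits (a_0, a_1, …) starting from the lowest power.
(a_0, a_1, …) = (13, 6, 1)

Repeated division by 19 gives the digits low-to-high: 488 = 13 + 6·19^1 + 1·19^2. Digit sequence: (13, 6, 1).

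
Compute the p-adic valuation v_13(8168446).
v_13(8168446) = 5

v_13(n) is the largest exponent k such that 13^k divides n. Factor out: 8168446 = 13^5 · 22. (Sign doesn't affect v_p.) So v_13(8168446) = 5.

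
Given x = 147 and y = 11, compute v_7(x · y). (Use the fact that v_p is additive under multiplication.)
v_7(1617) = 2

v_p(x) = 2 (factor: 147 = 7^2 · 3); v_p(y) = 0 (factor: 11 = 7^0 · 11). Additivity: v_p(xy) = v_p(x) + v_p(y) = 2 + 0 = 2. (Direct check: xy = 1617 = 7^2 · (33).)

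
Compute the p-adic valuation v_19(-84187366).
v_19(-84187366) = 5

v_19(n) is the largest exponent k such that 19^k divides n. Factor out: -84187366 = -19^5 · 34. (Sign doesn't affect v_p.) So v_19(-84187366) = 5.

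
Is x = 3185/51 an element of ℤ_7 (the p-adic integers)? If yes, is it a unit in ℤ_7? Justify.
x ∈ ℤ_7 but not a unit; v_7(x) = 2 > 0

ℤ_7 = {x ∈ ℚ_7 : v_7(x) ≥ 0} and ℤ_7^× = {x ∈ ℤ_7 : v_7(x) = 0}. Here v_7(3185/51) = v_7(num) − v_7(den) = 2; compare against these criteria.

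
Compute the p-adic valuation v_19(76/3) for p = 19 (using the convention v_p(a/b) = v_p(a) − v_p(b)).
v_19(76/3) = 1

Factor powers of 19 from the numerator and denominator of the reduced fraction: 76 = 19^1 · 4 and 3 = 19^0 · 3. Apply v_p(a/b) = v_p(a) − v_p(b): v_19(76/3) = 1 − 0 = 1.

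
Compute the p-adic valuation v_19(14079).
v_19(14079) = 2

v_19(n) is the largest exponent k such that 19^k divides n. Factor out: 14079 = 19^2 · 39. (Sign doesn't affect v_p.) So v_19(14079) = 2.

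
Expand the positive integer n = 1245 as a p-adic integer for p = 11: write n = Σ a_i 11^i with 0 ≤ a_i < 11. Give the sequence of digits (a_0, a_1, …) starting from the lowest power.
(a_0, a_1, …) = (2, 3, 10)

Repeated division by 11 gives the digits low-to-high: 1245 = 2 + 3·11^1 + 10·11^2. Digit sequence: (2, 3, 10).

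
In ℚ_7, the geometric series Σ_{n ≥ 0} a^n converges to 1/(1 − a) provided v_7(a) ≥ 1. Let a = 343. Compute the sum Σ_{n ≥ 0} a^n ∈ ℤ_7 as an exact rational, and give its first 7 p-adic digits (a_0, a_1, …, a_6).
Σ a^n = 1/(1 − a) = -1/342;  first 7 digits = (1, 0, 0, 1, 0, 0, 1)

v_7(a) = 3 ≥ 1, so the series converges in ℤ_7 to 1/(1 − a) = 1/(1 − 343) = -1/342. Expand this rational in ℤ_7: compute digits iteratively via d_i = x_i mod 7, x_{i+1} = (x_i − d_i)/7. The first 7 digits are (1, 0, 0, 1, 0, 0, 1).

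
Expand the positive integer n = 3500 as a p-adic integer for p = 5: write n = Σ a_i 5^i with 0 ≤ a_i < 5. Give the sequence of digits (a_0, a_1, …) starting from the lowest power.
(a_0, a_1, …) = (0, 0, 0, 3, 0, 1)

Repeated division by 5 gives the digits low-to-high: 3500 = 3·5^3 + 1·5^5. Digit sequence: (0, 0, 0, 3, 0, 1).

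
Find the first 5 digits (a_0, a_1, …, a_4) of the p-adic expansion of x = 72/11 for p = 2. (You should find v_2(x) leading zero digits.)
(a_0, …, a_4) = (0, 0, 0, 1, 1)

v_2(72/11) = 3, so a_0 = ... = a_2 = 0. Factor out: x = 2^3 · u with u = 9/11 a unit in ℤ_2. Expand u iteratively via a_{v+i} = u_i mod 2, u_{i+1} = (u_i − a_{v+i})/2:
  u_0 = 9/11;  a_3 = 1;  u_1 = (u_0 − 1)/2 = -1/11
  u_1 = -1/11;  a_4 = 1;  u_2 = (u_1 − 1)/2 = -6/11
Digits: (0, 0, 0, 1, 1).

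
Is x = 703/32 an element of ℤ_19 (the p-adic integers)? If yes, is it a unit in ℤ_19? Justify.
x ∈ ℤ_19 but not a unit; v_19(x) = 1 > 0

ℤ_19 = {x ∈ ℚ_19 : v_19(x) ≥ 0} and ℤ_19^× = {x ∈ ℤ_19 : v_19(x) = 0}. Here v_19(703/32) = v_19(num) − v_19(den) = 1; compare against these criteria.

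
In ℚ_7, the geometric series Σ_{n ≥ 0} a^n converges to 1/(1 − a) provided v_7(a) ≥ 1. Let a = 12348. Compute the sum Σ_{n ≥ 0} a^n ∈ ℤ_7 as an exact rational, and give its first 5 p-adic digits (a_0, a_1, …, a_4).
Σ a^n = 1/(1 − a) = -1/12347;  first 5 digits = (1, 0, 0, 1, 5)

v_7(a) = 3 ≥ 1, so the series converges in ℤ_7 to 1/(1 − a) = 1/(1 − 12348) = -1/12347. Expand this rational in ℤ_7: compute digits iteratively via d_i = x_i mod 7, x_{i+1} = (x_i − d_i)/7. The first 5 digits are (1, 0, 0, 1, 5).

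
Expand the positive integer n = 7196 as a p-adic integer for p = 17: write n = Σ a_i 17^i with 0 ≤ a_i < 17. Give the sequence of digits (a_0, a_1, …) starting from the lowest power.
(a_0, a_1, …) = (5, 15, 7, 1)

Repeated division by 17 gives the digits low-to-high: 7196 = 5 + 15·17^1 + 7·17^2 + 1·17^3. Digit sequence: (5, 15, 7, 1).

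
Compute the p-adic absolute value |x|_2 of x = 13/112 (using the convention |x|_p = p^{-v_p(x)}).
|13/112|_2 = 16

Step 1 — compute v_2(x) by factoring powers of 2 out of the numerator and denominator: v_2(13/112) = -4. Step 2 — apply |x|_p = p^{-v_p(x)} = 2^{4} = 16.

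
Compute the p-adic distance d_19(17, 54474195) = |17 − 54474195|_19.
d_19(17, 54474195) = 1/2476099

Step 1 — x − y = 17 − 54474195 = -54474178. Step 2 — v_19(-54474178) = 5 (factor: -54474178 = −(19^5 · 22); the sign does not affect v_p). Step 3 — |x − y|_19 = 19^{-5} = 1/2476099.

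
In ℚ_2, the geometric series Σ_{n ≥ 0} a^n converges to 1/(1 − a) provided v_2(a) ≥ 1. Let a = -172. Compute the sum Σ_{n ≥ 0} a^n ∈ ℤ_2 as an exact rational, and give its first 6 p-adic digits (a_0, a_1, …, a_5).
Σ a^n = 1/(1 − a) = 1/173;  first 6 digits = (1, 0, 1, 0, 0, 1)

v_2(a) = 2 ≥ 1, so the series converges in ℤ_2 to 1/(1 − a) = 1/(1 − (-172)) = 1/173. Expand this rational in ℤ_2: compute digits iteratively via d_i = x_i mod 2, x_{i+1} = (x_i − d_i)/2. The first 6 digits are (1, 0, 1, 0, 0, 1).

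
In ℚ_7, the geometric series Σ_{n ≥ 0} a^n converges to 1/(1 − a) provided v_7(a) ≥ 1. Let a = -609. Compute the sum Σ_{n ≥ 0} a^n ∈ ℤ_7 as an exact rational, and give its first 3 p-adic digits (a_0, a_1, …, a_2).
Σ a^n = 1/(1 − a) = 1/610;  first 3 digits = (1, 4, 3)

v_7(a) = 1 ≥ 1, so the series converges in ℤ_7 to 1/(1 − a) = 1/(1 − (-609)) = 1/610. Expand this rational in ℤ_7: compute digits iteratively via d_i = x_i mod 7, x_{i+1} = (x_i − d_i)/7. The first 3 digits are (1, 4, 3).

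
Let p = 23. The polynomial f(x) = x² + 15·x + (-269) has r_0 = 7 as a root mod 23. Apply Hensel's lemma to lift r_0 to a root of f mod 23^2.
r_1 = 467 (mod 529)

Hensel: r_{i+1} = r_i − f(r_i)·(f′(r_i))^{-1} mod 23^{i+2}, f′(x) = 2x + 15. Iterate:
  r_0 = 7 (mod 23)
  r_1 = 467 (mod 529)
Final: r = 467 satisfies f(r) ≡ 0 mod 23^2.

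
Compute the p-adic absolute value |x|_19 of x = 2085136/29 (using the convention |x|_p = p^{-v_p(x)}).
|2085136/29|_19 = 1/130321

Step 1 — compute v_19(x) by factoring powers of 19 out of the numerator and denominator: v_19(2085136/29) = 4. Step 2 — apply |x|_p = p^{-v_p(x)} = 19^{-4} = 1/130321.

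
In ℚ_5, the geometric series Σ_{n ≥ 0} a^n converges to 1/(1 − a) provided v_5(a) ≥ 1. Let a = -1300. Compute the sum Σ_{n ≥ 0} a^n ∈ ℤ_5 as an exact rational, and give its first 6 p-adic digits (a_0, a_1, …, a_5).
Σ a^n = 1/(1 − a) = 1/1301;  first 6 digits = (1, 0, 3, 4, 1, 0)

v_5(a) = 2 ≥ 1, so the series converges in ℤ_5 to 1/(1 − a) = 1/(1 − (-1300)) = 1/1301. Expand this rational in ℤ_5: compute digits iteratively via d_i = x_i mod 5, x_{i+1} = (x_i − d_i)/5. The first 6 digits are (1, 0, 3, 4, 1, 0).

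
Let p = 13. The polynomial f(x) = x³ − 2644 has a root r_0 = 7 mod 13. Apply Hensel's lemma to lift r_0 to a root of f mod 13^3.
r_2 = 1047 (mod 2197)

Hensel: r_{i+1} = r_i − f(r_i)/f′(r_i) mod 13^{i+2}, where f′(x) = 3x². Iterate:
  r_0 = 7 (mod 13)
  r_1 = 33 (mod 169)
  r_2 = 1047 (mod 2197)
Final: r = 1047 with f(r) ≡ 0 mod 13^3.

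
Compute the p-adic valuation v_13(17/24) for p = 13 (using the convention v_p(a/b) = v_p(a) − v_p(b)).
v_13(17/24) = 0

Factor powers of 13 from the numerator and denominator of the reduced fraction: 17 = 13^0 · 17 and 24 = 13^0 · 24. Apply v_p(a/b) = v_p(a) − v_p(b): v_13(17/24) = 0 − 0 = 0.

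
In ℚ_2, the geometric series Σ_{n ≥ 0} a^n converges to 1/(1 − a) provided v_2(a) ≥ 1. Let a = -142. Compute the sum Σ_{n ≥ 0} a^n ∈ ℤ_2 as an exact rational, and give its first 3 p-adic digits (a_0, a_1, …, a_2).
Σ a^n = 1/(1 − a) = 1/143;  first 3 digits = (1, 1, 1)

v_2(a) = 1 ≥ 1, so the series converges in ℤ_2 to 1/(1 − a) = 1/(1 − (-142)) = 1/143. Expand this rational in ℤ_2: compute digits iteratively via d_i = x_i mod 2, x_{i+1} = (x_i − d_i)/2. The first 3 digits are (1, 1, 1).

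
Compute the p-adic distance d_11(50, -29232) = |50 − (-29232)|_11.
d_11(50, -29232) = 1/14641

Step 1 — x − y = 50 − (-29232) = 29282. Step 2 — v_11(29282) = 4 (factor: 29282 = (11^4 · 2); the sign does not affect v_p). Step 3 — |x − y|_11 = 11^{-4} = 1/14641.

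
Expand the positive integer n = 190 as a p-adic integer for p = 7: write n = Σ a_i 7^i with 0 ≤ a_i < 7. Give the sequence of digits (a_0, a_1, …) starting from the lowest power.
(a_0, a_1, …) = (1, 6, 3)

Repeated division by 7 gives the digits low-to-high: 190 = 1 + 6·7^1 + 3·7^2. Digit sequence: (1, 6, 3).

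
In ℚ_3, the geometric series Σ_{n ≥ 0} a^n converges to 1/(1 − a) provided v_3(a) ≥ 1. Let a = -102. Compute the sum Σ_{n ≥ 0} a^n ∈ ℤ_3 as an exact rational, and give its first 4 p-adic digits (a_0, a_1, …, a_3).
Σ a^n = 1/(1 − a) = 1/103;  first 4 digits = (1, 2, 1, 2)

v_3(a) = 1 ≥ 1, so the series converges in ℤ_3 to 1/(1 − a) = 1/(1 − (-102)) = 1/103. Expand this rational in ℤ_3: compute digits iteratively via d_i = x_i mod 3, x_{i+1} = (x_i − d_i)/3. The first 4 digits are (1, 2, 1, 2).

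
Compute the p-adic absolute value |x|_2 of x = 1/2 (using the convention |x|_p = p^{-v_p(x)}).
|1/2|_2 = 2

Step 1 — compute v_2(x) by factoring powers of 2 out of the numerator and denominator: v_2(1/2) = -1. Step 2 — apply |x|_p = p^{-v_p(x)} = 2^{1} = 2.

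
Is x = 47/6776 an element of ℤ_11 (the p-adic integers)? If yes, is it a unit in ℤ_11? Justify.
x ∉ ℤ_11 (v_11(x) = -2 < 0)

ℤ_11 = {x ∈ ℚ_11 : v_11(x) ≥ 0} and ℤ_11^× = {x ∈ ℤ_11 : v_11(x) = 0}. Here v_11(47/6776) = v_11(num) − v_11(den) = -2; compare against these criteria.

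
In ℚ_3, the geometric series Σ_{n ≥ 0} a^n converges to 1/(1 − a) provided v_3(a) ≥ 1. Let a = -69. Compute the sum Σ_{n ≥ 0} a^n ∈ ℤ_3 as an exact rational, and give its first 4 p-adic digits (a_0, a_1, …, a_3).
Σ a^n = 1/(1 − a) = 1/70;  first 4 digits = (1, 1, 2, 0)

v_3(a) = 1 ≥ 1, so the series converges in ℤ_3 to 1/(1 − a) = 1/(1 − (-69)) = 1/70. Expand this rational in ℤ_3: compute digits iteratively via d_i = x_i mod 3, x_{i+1} = (x_i − d_i)/3. The first 4 digits are (1, 1, 2, 0).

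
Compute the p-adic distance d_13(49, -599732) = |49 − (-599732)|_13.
d_13(49, -599732) = 1/28561

Step 1 — x − y = 49 − (-599732) = 599781. Step 2 — v_13(599781) = 4 (factor: 599781 = (13^4 · 21); the sign does not affect v_p). Step 3 — |x − y|_13 = 13^{-4} = 1/28561.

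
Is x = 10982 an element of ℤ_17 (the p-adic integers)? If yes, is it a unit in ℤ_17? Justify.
x ∈ ℤ_17 but not a unit; v_17(x) = 2 > 0

ℤ_17 = {x ∈ ℚ_17 : v_17(x) ≥ 0} and ℤ_17^× = {x ∈ ℤ_17 : v_17(x) = 0}. Here v_17(10982) = v_17(num) − v_17(den) = 2; compare against these criteria.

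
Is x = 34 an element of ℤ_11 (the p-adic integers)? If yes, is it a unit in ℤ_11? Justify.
x ∈ ℤ_11^× (unit); v_11(x) = 0

ℤ_11 = {x ∈ ℚ_11 : v_11(x) ≥ 0} and ℤ_11^× = {x ∈ ℤ_11 : v_11(x) = 0}. Here v_11(34) = v_11(num) − v_11(den) = 0; compare against these criteria.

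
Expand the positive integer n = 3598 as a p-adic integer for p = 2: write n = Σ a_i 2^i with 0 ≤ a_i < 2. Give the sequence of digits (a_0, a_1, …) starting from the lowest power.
(a_0, a_1, …) = (0, 1, 1, 1, 0, 0, 0, 0, 0, 1, 1, 1)

Repeated division by 2 gives the digits low-to-high: 3598 = 1·2^1 + 1·2^2 + 1·2^3 + 1·2^9 + 1·2^10 + 1·2^11. Digit sequence: (0, 1, 1, 1, 0, 0, 0, 0, 0, 1, 1, 1).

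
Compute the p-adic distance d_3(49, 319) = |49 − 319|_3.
d_3(49, 319) = 1/27

Step 1 — x − y = 49 − 319 = -270. Step 2 — v_3(-270) = 3 (factor: -270 = −(3^3 · 10); the sign does not affect v_p). Step 3 — |x − y|_3 = 3^{-3} = 1/27.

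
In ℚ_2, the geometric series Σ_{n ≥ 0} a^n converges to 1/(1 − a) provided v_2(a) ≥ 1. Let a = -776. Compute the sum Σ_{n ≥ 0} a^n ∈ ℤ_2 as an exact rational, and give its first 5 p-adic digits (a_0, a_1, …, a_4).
Σ a^n = 1/(1 − a) = 1/777;  first 5 digits = (1, 0, 0, 1, 1)

v_2(a) = 3 ≥ 1, so the series converges in ℤ_2 to 1/(1 − a) = 1/(1 − (-776)) = 1/777. Expand this rational in ℤ_2: compute digits iteratively via d_i = x_i mod 2, x_{i+1} = (x_i − d_i)/2. The first 5 digits are (1, 0, 0, 1, 1).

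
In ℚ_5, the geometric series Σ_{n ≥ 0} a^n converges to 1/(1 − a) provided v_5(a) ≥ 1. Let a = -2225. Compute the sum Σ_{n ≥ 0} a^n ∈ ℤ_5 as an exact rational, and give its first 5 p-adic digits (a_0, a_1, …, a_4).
Σ a^n = 1/(1 − a) = 1/2226;  first 5 digits = (1, 0, 1, 2, 2)

v_5(a) = 2 ≥ 1, so the series converges in ℤ_5 to 1/(1 − a) = 1/(1 − (-2225)) = 1/2226. Expand this rational in ℤ_5: compute digits iteratively via d_i = x_i mod 5, x_{i+1} = (x_i − d_i)/5. The first 5 digits are (1, 0, 1, 2, 2).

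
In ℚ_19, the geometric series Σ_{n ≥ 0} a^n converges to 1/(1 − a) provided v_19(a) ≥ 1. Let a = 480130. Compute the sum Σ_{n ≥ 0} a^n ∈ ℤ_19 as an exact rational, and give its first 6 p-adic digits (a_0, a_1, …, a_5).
Σ a^n = 1/(1 − a) = -1/480129;  first 6 digits = (1, 0, 0, 13, 3, 0)

v_19(a) = 3 ≥ 1, so the series converges in ℤ_19 to 1/(1 − a) = 1/(1 − 480130) = -1/480129. Expand this rational in ℤ_19: compute digits iteratively via d_i = x_i mod 19, x_{i+1} = (x_i − d_i)/19. The first 6 digits are (1, 0, 0, 13, 3, 0).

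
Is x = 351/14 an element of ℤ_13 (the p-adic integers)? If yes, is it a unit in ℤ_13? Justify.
x ∈ ℤ_13 but not a unit; v_13(x) = 1 > 0

ℤ_13 = {x ∈ ℚ_13 : v_13(x) ≥ 0} and ℤ_13^× = {x ∈ ℤ_13 : v_13(x) = 0}. Here v_13(351/14) = v_13(num) − v_13(den) = 1; compare against these criteria.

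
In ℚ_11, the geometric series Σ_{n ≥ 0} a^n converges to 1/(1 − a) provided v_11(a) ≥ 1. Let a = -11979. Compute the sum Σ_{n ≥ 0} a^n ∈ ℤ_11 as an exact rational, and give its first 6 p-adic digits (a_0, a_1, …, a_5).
Σ a^n = 1/(1 − a) = 1/11980;  first 6 digits = (1, 0, 0, 2, 10, 10)

v_11(a) = 3 ≥ 1, so the series converges in ℤ_11 to 1/(1 − a) = 1/(1 − (-11979)) = 1/11980. Expand this rational in ℤ_11: compute digits iteratively via d_i = x_i mod 11, x_{i+1} = (x_i − d_i)/11. The first 6 digits are (1, 0, 0, 2, 10, 10).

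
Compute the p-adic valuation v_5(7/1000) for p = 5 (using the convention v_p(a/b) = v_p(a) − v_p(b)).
v_5(7/1000) = -3

Factor powers of 5 from the numerator and denominator of the reduced fraction: 7 = 5^0 · 7 and 1000 = 5^3 · 8. Apply v_p(a/b) = v_p(a) − v_p(b): v_5(7/1000) = 0 − 3 = -3.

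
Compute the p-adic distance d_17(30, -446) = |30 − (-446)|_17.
d_17(30, -446) = 1/17

Step 1 — x − y = 30 − (-446) = 476. Step 2 — v_17(476) = 1 (factor: 476 = (17^1 · 28); the sign does not affect v_p). Step 3 — |x − y|_17 = 17^{-1} = 1/17.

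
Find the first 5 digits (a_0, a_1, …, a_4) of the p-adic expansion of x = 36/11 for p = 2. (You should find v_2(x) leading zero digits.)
(a_0, …, a_4) = (0, 0, 1, 1, 0)

v_2(36/11) = 2, so a_0 = ... = a_1 = 0. Factor out: x = 2^2 · u with u = 9/11 a unit in ℤ_2. Expand u iteratively via a_{v+i} = u_i mod 2, u_{i+1} = (u_i − a_{v+i})/2:
  u_0 = 9/11;  a_2 = 1;  u_1 = (u_0 − 1)/2 = -1/11
  u_1 = -1/11;  a_3 = 1;  u_2 = (u_1 − 1)/2 = -6/11
  u_2 = -6/11;  a_4 = 0;  u_3 = (u_2 − 0)/2 = -3/11
Digits: (0, 0, 1, 1, 0).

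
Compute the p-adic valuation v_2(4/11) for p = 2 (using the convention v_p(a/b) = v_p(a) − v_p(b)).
v_2(4/11) = 2

Factor powers of 2 from the numerator and denominator of the reduced fraction: 4 = 2^2 · 1 and 11 = 2^0 · 11. Apply v_p(a/b) = v_p(a) − v_p(b): v_2(4/11) = 2 − 0 = 2.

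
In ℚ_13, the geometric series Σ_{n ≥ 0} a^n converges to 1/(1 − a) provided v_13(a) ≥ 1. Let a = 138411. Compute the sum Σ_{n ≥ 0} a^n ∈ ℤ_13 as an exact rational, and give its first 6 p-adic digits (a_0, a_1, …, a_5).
Σ a^n = 1/(1 − a) = -1/138410;  first 6 digits = (1, 0, 0, 11, 4, 0)

v_13(a) = 3 ≥ 1, so the series converges in ℤ_13 to 1/(1 − a) = 1/(1 − 138411) = -1/138410. Expand this rational in ℤ_13: compute digits iteratively via d_i = x_i mod 13, x_{i+1} = (x_i − d_i)/13. The first 6 digits are (1, 0, 0, 11, 4, 0).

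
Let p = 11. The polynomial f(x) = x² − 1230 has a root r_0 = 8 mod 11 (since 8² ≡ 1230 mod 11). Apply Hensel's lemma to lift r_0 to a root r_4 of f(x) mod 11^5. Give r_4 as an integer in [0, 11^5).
r_4 = 45350 (mod 161051)

Hensel's recurrence: r_{i+1} = r_i − f(r_i)·(f′(r_i))^{-1} mod 11^{i+2}, with f′(x) = 2x. Iterate:
  r_0 = 8 (mod 11)
  r_1 = 96 (mod 121)
  r_2 = 96 (mod 1331)
  r_3 = 1427 (mod 14641)
  r_4 = 45350 (mod 161051)
Final: r_4 = 45350, and one checks f(r_4) ≡ 0 mod 11^5.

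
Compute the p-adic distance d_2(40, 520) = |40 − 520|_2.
d_2(40, 520) = 1/32

Step 1 — x − y = 40 − 520 = -480. Step 2 — v_2(-480) = 5 (factor: -480 = −(2^5 · 15); the sign does not affect v_p). Step 3 — |x − y|_2 = 2^{-5} = 1/32.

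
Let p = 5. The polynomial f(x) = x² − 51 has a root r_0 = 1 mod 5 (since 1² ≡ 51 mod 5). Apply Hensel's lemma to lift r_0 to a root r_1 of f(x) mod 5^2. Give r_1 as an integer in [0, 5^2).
r_1 = 1 (mod 25)

Hensel's recurrence: r_{i+1} = r_i − f(r_i)·(f′(r_i))^{-1} mod 5^{i+2}, with f′(x) = 2x. Iterate:
  r_0 = 1 (mod 5)
  r_1 = 1 (mod 25)
Final: r_1 = 1, and one checks f(r_1) ≡ 0 mod 5^2.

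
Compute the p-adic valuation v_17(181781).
v_17(181781) = 3

v_17(n) is the largest exponent k such that 17^k divides n. Factor out: 181781 = 17^3 · 37. (Sign doesn't affect v_p.) So v_17(181781) = 3.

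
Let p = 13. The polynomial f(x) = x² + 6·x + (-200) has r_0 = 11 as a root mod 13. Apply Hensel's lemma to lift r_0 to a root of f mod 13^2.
r_1 = 102 (mod 169)

Hensel: r_{i+1} = r_i − f(r_i)·(f′(r_i))^{-1} mod 13^{i+2}, f′(x) = 2x + 6. Iterate:
  r_0 = 11 (mod 13)
  r_1 = 102 (mod 169)
Final: r = 102 satisfies f(r) ≡ 0 mod 13^2.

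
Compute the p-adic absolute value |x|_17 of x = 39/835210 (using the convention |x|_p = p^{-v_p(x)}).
|39/835210|_17 = 83521

Step 1 — compute v_17(x) by factoring powers of 17 out of the numerator and denominator: v_17(39/835210) = -4. Step 2 — apply |x|_p = p^{-v_p(x)} = 17^{4} = 83521.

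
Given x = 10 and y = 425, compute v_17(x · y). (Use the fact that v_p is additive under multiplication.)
v_17(4250) = 1

v_p(x) = 0 (factor: 10 = 17^0 · 10); v_p(y) = 1 (factor: 425 = 17^1 · 25). Additivity: v_p(xy) = v_p(x) + v_p(y) = 0 + 1 = 1. (Direct check: xy = 4250 = 17^1 · (250).)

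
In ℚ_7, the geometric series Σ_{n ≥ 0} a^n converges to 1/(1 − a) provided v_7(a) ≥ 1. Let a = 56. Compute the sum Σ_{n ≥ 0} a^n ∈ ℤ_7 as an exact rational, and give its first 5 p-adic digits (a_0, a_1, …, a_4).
Σ a^n = 1/(1 − a) = -1/55;  first 5 digits = (1, 1, 2, 3, 5)

v_7(a) = 1 ≥ 1, so the series converges in ℤ_7 to 1/(1 − a) = 1/(1 − 56) = -1/55. Expand this rational in ℤ_7: compute digits iteratively via d_i = x_i mod 7, x_{i+1} = (x_i − d_i)/7. The first 5 digits are (1, 1, 2, 3, 5).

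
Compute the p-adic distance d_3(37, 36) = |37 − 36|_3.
d_3(37, 36) = 1

Step 1 — x − y = 37 − 36 = 1. Step 2 — v_3(1) = 0 (factor: 1 = (3^0 · 1); the sign does not affect v_p). Step 3 — |x − y|_3 = 3^{0} = 1.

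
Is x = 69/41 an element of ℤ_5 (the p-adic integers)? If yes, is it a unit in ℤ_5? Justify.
x ∈ ℤ_5^× (unit); v_5(x) = 0

ℤ_5 = {x ∈ ℚ_5 : v_5(x) ≥ 0} and ℤ_5^× = {x ∈ ℤ_5 : v_5(x) = 0}. Here v_5(69/41) = v_5(num) − v_5(den) = 0; compare against these criteria.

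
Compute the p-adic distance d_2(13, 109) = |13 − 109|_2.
d_2(13, 109) = 1/32

Step 1 — x − y = 13 − 109 = -96. Step 2 — v_2(-96) = 5 (factor: -96 = −(2^5 · 3); the sign does not affect v_p). Step 3 — |x − y|_2 = 2^{-5} = 1/32.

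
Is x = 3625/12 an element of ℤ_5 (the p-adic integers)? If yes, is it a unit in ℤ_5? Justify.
x ∈ ℤ_5 but not a unit; v_5(x) = 3 > 0

ℤ_5 = {x ∈ ℚ_5 : v_5(x) ≥ 0} and ℤ_5^× = {x ∈ ℤ_5 : v_5(x) = 0}. Here v_5(3625/12) = v_5(num) − v_5(den) = 3; compare against these criteria.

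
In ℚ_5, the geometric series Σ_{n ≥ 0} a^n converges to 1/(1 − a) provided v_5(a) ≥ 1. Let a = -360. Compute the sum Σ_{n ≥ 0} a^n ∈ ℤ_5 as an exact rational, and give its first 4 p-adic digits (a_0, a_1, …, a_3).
Σ a^n = 1/(1 − a) = 1/361;  first 4 digits = (1, 3, 4, 0)

v_5(a) = 1 ≥ 1, so the series converges in ℤ_5 to 1/(1 − a) = 1/(1 − (-360)) = 1/361. Expand this rational in ℤ_5: compute digits iteratively via d_i = x_i mod 5, x_{i+1} = (x_i − d_i)/5. The first 4 digits are (1, 3, 4, 0).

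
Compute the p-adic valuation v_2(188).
v_2(188) = 2

v_2(n) is the largest exponent k such that 2^k divides n. Factor out: 188 = 2^2 · 47. (Sign doesn't affect v_p.) So v_2(188) = 2.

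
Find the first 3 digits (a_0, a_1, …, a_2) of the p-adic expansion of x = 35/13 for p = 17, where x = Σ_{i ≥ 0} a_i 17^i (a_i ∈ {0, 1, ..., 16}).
(a_0, …, a_2) = (4, 13, 11)

v_17(35/13) = 0 (numerator and denominator both coprime to 17), so x ∈ ℤ_17^×. Compute digits iteratively via a_i = x_i mod 17, x_{i+1} = (x_i − a_i)/17, with x_0 = x:
  x_0 = 35/13;  a_0 = 4;  x_1 = (x_0 − 4)/17 = -1/13
  x_1 = -1/13;  a_1 = 13;  x_2 = (x_1 − 13)/17 = -10/13
  x_2 = -10/13;  a_2 = 11;  x_3 = (x_2 − 11)/17 = -9/13
Digits: (4, 13, 11).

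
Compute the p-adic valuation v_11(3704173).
v_11(3704173) = 5

v_11(n) is the largest exponent k such that 11^k divides n. Factor out: 3704173 = 11^5 · 23. (Sign doesn't affect v_p.) So v_11(3704173) = 5.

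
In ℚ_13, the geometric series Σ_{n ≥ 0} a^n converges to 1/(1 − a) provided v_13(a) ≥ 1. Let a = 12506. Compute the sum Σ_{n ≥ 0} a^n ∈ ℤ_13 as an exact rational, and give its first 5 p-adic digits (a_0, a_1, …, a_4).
Σ a^n = 1/(1 − a) = -1/12505;  first 5 digits = (1, 0, 9, 5, 3)

v_13(a) = 2 ≥ 1, so the series converges in ℤ_13 to 1/(1 − a) = 1/(1 − 12506) = -1/12505. Expand this rational in ℤ_13: compute digits iteratively via d_i = x_i mod 13, x_{i+1} = (x_i − d_i)/13. The first 5 digits are (1, 0, 9, 5, 3).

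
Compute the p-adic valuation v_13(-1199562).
v_13(-1199562) = 4

v_13(n) is the largest exponent k such that 13^k divides n. Factor out: -1199562 = -13^4 · 42. (Sign doesn't affect v_p.) So v_13(-1199562) = 4.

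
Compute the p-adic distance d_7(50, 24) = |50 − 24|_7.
d_7(50, 24) = 1

Step 1 — x − y = 50 − 24 = 26. Step 2 — v_7(26) = 0 (factor: 26 = (7^0 · 26); the sign does not affect v_p). Step 3 — |x − y|_7 = 7^{0} = 1.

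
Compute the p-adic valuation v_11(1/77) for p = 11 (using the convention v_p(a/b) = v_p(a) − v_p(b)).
v_11(1/77) = -1

Factor powers of 11 from the numerator and denominator of the reduced fraction: 1 = 11^0 · 1 and 77 = 11^1 · 7. Apply v_p(a/b) = v_p(a) − v_p(b): v_11(1/77) = 0 − 1 = -1.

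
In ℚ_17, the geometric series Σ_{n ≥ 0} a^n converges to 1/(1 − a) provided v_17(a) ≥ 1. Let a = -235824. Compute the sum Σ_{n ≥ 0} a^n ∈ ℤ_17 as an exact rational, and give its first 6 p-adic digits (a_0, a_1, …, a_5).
Σ a^n = 1/(1 − a) = 1/235825;  first 6 digits = (1, 0, 0, 3, 14, 16)

v_17(a) = 3 ≥ 1, so the series converges in ℤ_17 to 1/(1 − a) = 1/(1 − (-235824)) = 1/235825. Expand this rational in ℤ_17: compute digits iteratively via d_i = x_i mod 17, x_{i+1} = (x_i − d_i)/17. The first 6 digits are (1, 0, 0, 3, 14, 16).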